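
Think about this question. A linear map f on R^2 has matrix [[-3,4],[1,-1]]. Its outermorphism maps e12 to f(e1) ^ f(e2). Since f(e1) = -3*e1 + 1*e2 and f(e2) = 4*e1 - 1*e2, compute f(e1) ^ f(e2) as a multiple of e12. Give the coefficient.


The outermorphism of a linear map f sends e1^e2 to f(e1)^f(e2).
f(e1) = -3*e1 + 1*e2
f(e2) = 4*e1 - 1*e2
f(e1) ^ f(e2) = (-3*e1 + 1*e2) ^ (4*e1 - 1*e2)
= (-3)*(-1)*e12 + 1*4*e21
= (3 - 4)*e12
= -1*e12
Coefficient = -1


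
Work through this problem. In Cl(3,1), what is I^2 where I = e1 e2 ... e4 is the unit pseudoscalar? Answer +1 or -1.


The pseudoscalar I = e1...e_n (product of all n generators) of Cl(p,q) satisfies I^2 = (-1)^(q + n(n-1)/2).
p = 3, q = 1, n = p + q = 4
n(n-1)/2 = 4 * 3 / 2 = 6
Exponent = q + n(n-1)/2 = 1 + 6 = 7
I^2 = (-1)^7 = -1


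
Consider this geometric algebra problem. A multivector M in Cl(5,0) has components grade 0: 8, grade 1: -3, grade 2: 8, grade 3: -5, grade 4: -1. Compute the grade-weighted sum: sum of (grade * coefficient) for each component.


Grade-weighted sum = sum of grade_k * coefficient_k
0*8 = 0
1*(-3) = -3
2*8 = 16
3*(-5) = -15
4*(-1) = -4
Total = 0 + (-3) + 16 + (-15) + (-4) = -6


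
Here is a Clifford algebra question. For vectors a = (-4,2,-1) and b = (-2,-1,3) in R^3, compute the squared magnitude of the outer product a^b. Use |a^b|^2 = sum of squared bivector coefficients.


a wedge b = (a1*b2 - a2*b1)*e12 + (a1*b3 - a3*b1)*e13 + (a2*b3 - a3*b2)*e23
e12 coeff: (-4)*(-1) - 2*(-2) = 4 - (-4) = 8
e13 coeff: (-4)*3 - (-1)*(-2) = -12 - 2 = -14
e23 coeff: 2*3 - (-1)*(-1) = 6 - 1 = 5
|a wedge b|^2 = 8^2 + (-14)^2 + 5^2
= 64 + 196 + 25
= 285


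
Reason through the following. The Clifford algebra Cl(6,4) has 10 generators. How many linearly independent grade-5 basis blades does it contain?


Number of grade-k basis blades in Cl(p,q) with n = p + q is C(n, k).
n = 6 + 4 = 10
C(10, 5) = 10! / (5! * 5!)
= 3628800 / (120 * 120)
= 252


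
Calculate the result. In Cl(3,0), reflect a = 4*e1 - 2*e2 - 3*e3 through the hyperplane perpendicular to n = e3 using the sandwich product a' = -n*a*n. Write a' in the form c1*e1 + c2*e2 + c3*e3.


Reflection formula: a' = -n*a*n, with n = e3 (unit vector, n^2 = 1).
For reflection through hyperplane perp to e3:
The component along e3 flips sign, others stay.
a = (4, -2, -3)
a' = (4, -2, 3)
a' = 4*e1 - 2*e2 + 3*e3


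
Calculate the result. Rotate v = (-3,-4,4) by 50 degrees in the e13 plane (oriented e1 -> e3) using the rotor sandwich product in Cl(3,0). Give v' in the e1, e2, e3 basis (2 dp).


Rotor R = cos(25deg) - sin(25deg)*e13
Rotation angle theta = 2 * 25 = 50 degrees in the e13 plane (e1 -> e3).
The component perpendicular to the plane (e2) is invariant: v'_2 = v2 = -4.00
cos(50deg) = 0.6428, sin(50deg) = 0.7660
v'_1 = v1*cos(theta) - v3*sin(theta) = -3*0.6428 - 4*0.7660 = -4.99
v'_3 = v1*sin(theta) + v3*cos(theta) = -3*0.7660 + 4*0.6428 = 0.27
v' = -4.99*e1 - 4.00*e2 + 0.27*e3


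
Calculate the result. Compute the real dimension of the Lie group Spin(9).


Spin(n) double-covers SO(n); both have Lie algebra so(n) of dimension n(n-1)/2.
n = 9
n(n-1) = 9 * 8 = 72
dim Spin(9) = 72/2 = 36


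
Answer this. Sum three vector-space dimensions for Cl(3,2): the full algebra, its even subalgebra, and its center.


n = 3 + 2 = 5
Total dim = 2^5 = 32
Even subalgebra dim = 2^4 = 16
n is odd, so center dim = 2
Sum = 32 + 16 + 2 = 50


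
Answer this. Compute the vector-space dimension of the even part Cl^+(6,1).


Even subalgebra dimension = 2^(n-1)
n = 6 + 1 = 7
2^(7 - 1) = 2^6 = 64
Verification: sum of C(7,k) for even k = 1 + 21 + 35 + 7 = 64
Result = 64


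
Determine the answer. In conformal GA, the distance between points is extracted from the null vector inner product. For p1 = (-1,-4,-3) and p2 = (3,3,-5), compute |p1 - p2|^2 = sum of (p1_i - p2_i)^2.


p1 - p2 = (-4, -7, 2)
|p1 - p2|^2 = (-4)^2 + (-7)^2 + 2^2
= 16 + 49 + 4
= 69


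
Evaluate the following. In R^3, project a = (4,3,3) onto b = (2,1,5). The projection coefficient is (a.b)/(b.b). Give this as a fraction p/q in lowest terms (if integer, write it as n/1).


Projection coefficient = (a . b) / (b . b)
a . b = 4*2 + 3*1 + 3*5
= 8 + 3 + 15 = 26
b . b = 2^2 + 1^2 + 5^2
= 4 + 1 + 25 = 30
Coefficient = 26/30
In lowest terms: 13/15


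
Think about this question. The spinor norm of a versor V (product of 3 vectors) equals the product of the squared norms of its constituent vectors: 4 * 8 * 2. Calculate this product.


Spinor norm N(V) = |v1|^2 * |v2|^2 * ... * |v3|^2
= 4 * 8 * 2
Running product: 4, 32, 64
N(V) = 64


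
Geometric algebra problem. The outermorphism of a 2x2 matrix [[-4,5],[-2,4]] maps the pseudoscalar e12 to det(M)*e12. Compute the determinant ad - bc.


The outermorphism of a linear map f sends e1^e2 to f(e1)^f(e2).
f(e1) = -4*e1 - 2*e2
f(e2) = 5*e1 + 4*e2
f(e1) ^ f(e2) = (-4*e1 - 2*e2) ^ (5*e1 + 4*e2)
= (-4)*4*e12 + (-2)*5*e21
= (-16 - (-10))*e12
= -6*e12
Coefficient = -6


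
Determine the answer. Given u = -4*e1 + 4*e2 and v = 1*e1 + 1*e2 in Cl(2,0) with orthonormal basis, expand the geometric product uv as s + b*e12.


Expand: (-4*e1 + 4*e2)(1*e1 + 1*e2)
= (-4)*1*e1e1 + (-4)*1*e1e2 + 4*1*e2e1 + 4*1*e2e2
Using e1^2 = e2^2 = 1, e2e1 = -e1e2:
Scalar part s = (-4)*1 + 4*1 = -4 + 4 = 0
Bivector part b = (-4)*1 - 4*1 = -4 - 4 = -8
uv = 0 - 8*e12


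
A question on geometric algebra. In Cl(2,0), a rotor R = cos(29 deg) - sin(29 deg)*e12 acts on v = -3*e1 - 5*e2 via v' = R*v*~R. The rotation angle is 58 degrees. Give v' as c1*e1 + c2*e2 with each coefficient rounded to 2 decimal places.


Rotor R = cos(29deg) - sin(29deg)*e12
Rotation angle theta = 2 * 29 = 58 degrees
v' = R*v*~R rotates v by theta.
cos(58deg) = 0.5299, sin(58deg) = 0.8480
v'_1 = -3*cos(58deg) - (-5)*sin(58deg)
= -3*0.5299 - (-5)*0.8480
= 2.65
v'_2 = -3*sin(58deg) + (-5)*cos(58deg)
= -3*0.8480 + (-5)*0.5299
= -5.19
v' = 2.65*e1 - 5.19*e2


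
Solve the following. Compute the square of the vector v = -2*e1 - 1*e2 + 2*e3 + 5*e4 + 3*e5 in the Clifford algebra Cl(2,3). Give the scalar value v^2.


v^2 = sum of c_i^2 * e_i^2
Positive signature terms (e_i^2 = +1): (-2)^2 + (-1)^2 = 5
Negative signature terms (e_j^2 = -1): 2^2 + 5^2 + 3^2 = 38
v^2 = 5 - 38 = -33


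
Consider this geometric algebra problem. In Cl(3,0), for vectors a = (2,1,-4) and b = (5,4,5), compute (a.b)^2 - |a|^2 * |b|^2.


a . b = 2*5 + 1*4 + (-4)*5
= 10 + 4 + (-20) = -6
|a|^2 = 2^2 + 1^2 + (-4)^2 = 21
|b|^2 = 5^2 + 4^2 + 5^2 = 66
(a.b)^2 = (-6)^2 = 36
|a|^2 * |b|^2 = 21 * 66 = 1386
Result = 36 - 1386 = -1350


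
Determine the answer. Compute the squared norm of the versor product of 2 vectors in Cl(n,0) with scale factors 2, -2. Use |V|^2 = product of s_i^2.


Each vector v_i has |v_i|^2 = s_i^2
Squared scales: 2^2 = 4, (-2)^2 = 4
|V|^2 = 4 * 4
= 16


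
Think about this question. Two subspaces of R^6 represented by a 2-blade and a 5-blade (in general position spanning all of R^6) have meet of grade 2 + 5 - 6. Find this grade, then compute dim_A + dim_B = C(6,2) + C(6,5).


Meet grade = grade(A) + grade(B) - n
= 2 + 5 - 6 = 1
C(6,2) = 15
C(6,5) = 6
dim_A + dim_B = 15 + 6 = 21


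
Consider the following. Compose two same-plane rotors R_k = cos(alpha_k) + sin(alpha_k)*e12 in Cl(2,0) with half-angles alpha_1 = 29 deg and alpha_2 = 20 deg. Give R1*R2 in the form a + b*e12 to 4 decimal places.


Same-plane rotors commute and their half-angles add:
R1*R2 = cos(a1 + a2) + sin(a1 + a2)*e12.
a1 + a2 = 29 + 20 = 49 deg
cos(49 deg) = 0.6561
sin(49 deg) = 0.7547
R1*R2 = 0.6561 + 0.7547*e12


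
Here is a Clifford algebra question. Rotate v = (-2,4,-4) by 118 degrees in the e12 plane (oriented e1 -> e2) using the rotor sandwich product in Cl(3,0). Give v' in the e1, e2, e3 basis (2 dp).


Rotor R = cos(59deg) - sin(59deg)*e12
Rotation angle theta = 2 * 59 = 118 degrees in the e12 plane (e1 -> e2).
The component perpendicular to the plane (e3) is invariant: v'_3 = v3 = -4.00
cos(118deg) = -0.4695, sin(118deg) = 0.8829
v'_1 = v1*cos(theta) - v2*sin(theta) = -2*(-0.4695) - 4*0.8829 = -2.59
v'_2 = v1*sin(theta) + v2*cos(theta) = -2*0.8829 + 4*(-0.4695) = -3.64
v' = -2.59*e1 - 3.64*e2 - 4.00*e3


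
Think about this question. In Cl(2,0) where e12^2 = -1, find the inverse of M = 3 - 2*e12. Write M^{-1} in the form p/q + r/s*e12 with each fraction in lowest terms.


M = 3 - 2*e12, where e12^2 = -1.
Since M commutes with its reverse ~M = a - b*e12, M * ~M = a^2 - b^2*e12^2 = a^2 + b^2.
So M^{-1} = ~M / (a^2 + b^2) = (a - b*e12)/(a^2 + b^2).
a^2 + b^2 = 9 + 4 = 13
Scalar part = 3/13 = 3/13
Bivector coeff = 2/13 = 2/13
M^{-1} = 3/13 + 2/13*e12


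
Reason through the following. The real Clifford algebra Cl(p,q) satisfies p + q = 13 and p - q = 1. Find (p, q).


We need p + q = 13 and p - q = 1.
Adding: 2p = 13 + 1 = 14, so p = 7.
Then q = 13 - 7 = 6.
(p, q) = (7, 6)


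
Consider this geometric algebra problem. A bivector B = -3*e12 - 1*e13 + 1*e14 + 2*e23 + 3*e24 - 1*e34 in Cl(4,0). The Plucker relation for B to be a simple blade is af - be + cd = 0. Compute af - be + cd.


Plucker relation: af - be + cd
a*f = (-3)*(-1) = 3
b*e = (-1)*3 = -3
c*d = 1*2 = 2
af - be + cd = 3 - (-3) + 2
= 8


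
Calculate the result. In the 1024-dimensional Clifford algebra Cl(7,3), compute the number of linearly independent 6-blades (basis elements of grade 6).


Number of grade-k basis blades in Cl(p,q) with n = p + q is C(n, k).
n = 7 + 3 = 10
C(10, 6) = 10! / (6! * 4!)
= 3628800 / (720 * 24)
= 210


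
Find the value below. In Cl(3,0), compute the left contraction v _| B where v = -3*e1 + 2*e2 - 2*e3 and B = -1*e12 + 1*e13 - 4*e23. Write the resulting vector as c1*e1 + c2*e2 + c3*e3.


Left contraction v _| B = <vB>_1 (grade-1 part of the geometric product vB).
Using e1_|e12 = e2, e2_|e12 = -e1, e1_|e13 = e3, e3_|e13 = -e1, e2_|e23 = e3, e3_|e23 = -e2:
e1 coeff: -v2*b12 - v3*b13 = -(2)*(-1) - (-2)*(1) = 4
e2 coeff: v1*b12 - v3*b23 = (-3)*(-1) - (-2)*(-4) = -5
e3 coeff: v1*b13 + v2*b23 = (-3)*(1) + (2)*(-4) = -11
v _| B = 4*e1 - 5*e2 - 11*e3


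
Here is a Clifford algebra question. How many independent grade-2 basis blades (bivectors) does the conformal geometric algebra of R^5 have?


The conformal model of R^5 uses Cl(6,1) with m = 5 + 2 = 7 generators.
Number of grade-2 blades = C(m, 2) = C(7, 2)
= 7*6/2 = 21


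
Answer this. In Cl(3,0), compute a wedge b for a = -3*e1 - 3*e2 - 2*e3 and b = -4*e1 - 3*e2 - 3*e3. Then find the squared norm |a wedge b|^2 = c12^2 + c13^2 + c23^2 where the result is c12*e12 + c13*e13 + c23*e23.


a wedge b = (a1*b2 - a2*b1)*e12 + (a1*b3 - a3*b1)*e13 + (a2*b3 - a3*b2)*e23
e12 coeff: (-3)*(-3) - (-3)*(-4) = 9 - 12 = -3
e13 coeff: (-3)*(-3) - (-2)*(-4) = 9 - 8 = 1
e23 coeff: (-3)*(-3) - (-2)*(-3) = 9 - 6 = 3
|a wedge b|^2 = (-3)^2 + 1^2 + 3^2
= 9 + 1 + 9
= 19


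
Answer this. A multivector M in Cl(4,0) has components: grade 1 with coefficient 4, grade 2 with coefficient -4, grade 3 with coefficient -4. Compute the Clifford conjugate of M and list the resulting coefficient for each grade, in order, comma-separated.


Clifford conjugate sign for grade k: (-1)^(k(k+1)/2)
Grade 1: (-1)^(1*2/2) = (-1)^1 = -1, coeff 4 -> -4
Grade 2: (-1)^(2*3/2) = (-1)^3 = -1, coeff -4 -> 4
Grade 3: (-1)^(3*4/2) = (-1)^6 = 1, coeff -4 -> -4
Conjugated coefficients: -4, 4, -4


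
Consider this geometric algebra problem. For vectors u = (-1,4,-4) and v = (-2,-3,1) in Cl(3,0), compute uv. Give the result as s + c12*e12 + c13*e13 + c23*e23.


In Cl(3,0): e_i^2 = 1, e_ie_j = -e_je_i for i != j.
Scalar part = u . v = (-1)*(-2) + 4*(-3) + (-4)*1
= 2 + (-12) + (-4) = -14
e12 coeff = (-1)*(-3) - 4*(-2) = 3 - (-8) = 11
e13 coeff = (-1)*1 - (-4)*(-2) = -1 - 8 = -9
e23 coeff = 4*1 - (-4)*(-3) = 4 - 12 = -8
uv = -14 + 11*e12 - 9*e13 - 8*e23


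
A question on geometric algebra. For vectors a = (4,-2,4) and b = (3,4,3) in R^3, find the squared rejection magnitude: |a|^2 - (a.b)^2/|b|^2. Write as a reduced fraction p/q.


|a|^2 = 4^2 + (-2)^2 + 4^2 = 36
|b|^2 = 3^2 + 4^2 + 3^2 = 34
a . b = 4*3 + (-2)*4 + 4*3 = 16
(a.b)^2 = 16^2 = 256
|rej|^2 = 36 - 256/34
= (1224 - 256)/34
= 968/34
In lowest terms: 484/17


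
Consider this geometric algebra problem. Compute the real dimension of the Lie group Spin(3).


Spin(n) double-covers SO(n); both have Lie algebra so(n) of dimension n(n-1)/2.
n = 3
n(n-1) = 3 * 2 = 6
dim Spin(3) = 6/2 = 3


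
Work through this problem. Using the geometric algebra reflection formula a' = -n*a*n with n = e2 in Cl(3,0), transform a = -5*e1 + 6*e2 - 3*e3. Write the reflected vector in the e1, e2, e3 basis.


Reflection formula: a' = -n*a*n, with n = e2 (unit vector, n^2 = 1).
For reflection through hyperplane perp to e2:
The component along e2 flips sign, others stay.
a = (-5, 6, -3)
a' = (-5, -6, -3)
a' = -5*e1 - 6*e2 - 3*e3


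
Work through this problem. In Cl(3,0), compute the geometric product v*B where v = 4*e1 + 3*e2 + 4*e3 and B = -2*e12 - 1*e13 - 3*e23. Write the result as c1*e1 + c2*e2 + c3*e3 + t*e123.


vB has grade-1 (vector) and grade-3 (trivector) parts: vB = (v _| B) + (v ^ B).
Vector part <vB>_1:
  e1: -v2*b12 - v3*b13 = -(3)*(-2) - (4)*(-1) = 10
  e2: v1*b12 - v3*b23 = (4)*(-2) - (4)*(-3) = 4
  e3: v1*b13 + v2*b23 = (4)*(-1) + (3)*(-3) = -13
Trivector part <vB>_3:
  e123: v1*b23 - v2*b13 + v3*b12 = (4)*(-3) - (3)*(-1) + (4)*(-2) = -17
vB = 10*e1 + 4*e2 - 13*e3 - 17*e123


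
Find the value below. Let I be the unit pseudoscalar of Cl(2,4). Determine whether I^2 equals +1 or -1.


The pseudoscalar I = e1...e_n (product of all n generators) of Cl(p,q) satisfies I^2 = (-1)^(q + n(n-1)/2).
p = 2, q = 4, n = p + q = 6
n(n-1)/2 = 6 * 5 / 2 = 15
Exponent = q + n(n-1)/2 = 4 + 15 = 19
I^2 = (-1)^19 = -1


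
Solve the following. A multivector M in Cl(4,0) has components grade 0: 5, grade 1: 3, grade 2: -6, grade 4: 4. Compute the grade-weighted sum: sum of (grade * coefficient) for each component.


Grade-weighted sum = sum of grade_k * coefficient_k
0*5 = 0
1*3 = 3
2*(-6) = -12
4*4 = 16
Total = 0 + 3 + (-12) + 16 = 7


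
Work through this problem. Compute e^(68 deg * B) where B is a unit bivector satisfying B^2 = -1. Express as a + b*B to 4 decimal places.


For a unit bivector B with B^2 = -1, the exponential series gives
e^(theta*B) = cos(theta) + sin(theta)*B (the GA analogue of Euler's formula).
theta = 68 degrees = 1.186824 rad
cos(68 deg) = 0.3746
sin(68 deg) = 0.9272
exp(theta*B) = 0.3746 + 0.9272*B


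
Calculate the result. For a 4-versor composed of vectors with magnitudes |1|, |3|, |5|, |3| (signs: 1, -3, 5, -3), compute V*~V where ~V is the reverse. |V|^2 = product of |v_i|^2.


Each vector v_i has |v_i|^2 = s_i^2
Squared scales: 1^2 = 1, (-3)^2 = 9, 5^2 = 25, (-3)^2 = 9
|V|^2 = 1 * 9 * 25 * 9
= 2025


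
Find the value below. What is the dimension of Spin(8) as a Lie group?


Spin(n) double-covers SO(n); both have Lie algebra so(n) of dimension n(n-1)/2.
n = 8
n(n-1) = 8 * 7 = 56
dim Spin(8) = 56/2 = 28


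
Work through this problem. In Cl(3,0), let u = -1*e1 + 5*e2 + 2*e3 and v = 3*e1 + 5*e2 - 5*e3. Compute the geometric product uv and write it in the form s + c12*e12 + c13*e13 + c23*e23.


In Cl(3,0): e_i^2 = 1, e_ie_j = -e_je_i for i != j.
Scalar part = u . v = (-1)*3 + 5*5 + 2*(-5)
= -3 + 25 + (-10) = 12
e12 coeff = (-1)*5 - 5*3 = -5 - 15 = -20
e13 coeff = (-1)*(-5) - 2*3 = 5 - 6 = -1
e23 coeff = 5*(-5) - 2*5 = -25 - 10 = -35
uv = 12 - 20*e12 - 1*e13 - 35*e23


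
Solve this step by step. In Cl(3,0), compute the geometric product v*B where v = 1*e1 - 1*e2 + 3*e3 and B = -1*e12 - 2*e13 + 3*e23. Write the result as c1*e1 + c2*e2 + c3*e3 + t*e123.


vB has grade-1 (vector) and grade-3 (trivector) parts: vB = (v _| B) + (v ^ B).
Vector part <vB>_1:
  e1: -v2*b12 - v3*b13 = -(-1)*(-1) - (3)*(-2) = 5
  e2: v1*b12 - v3*b23 = (1)*(-1) - (3)*(3) = -10
  e3: v1*b13 + v2*b23 = (1)*(-2) + (-1)*(3) = -5
Trivector part <vB>_3:
  e123: v1*b23 - v2*b13 + v3*b12 = (1)*(3) - (-1)*(-2) + (3)*(-1) = -2
vB = 5*e1 - 10*e2 - 5*e3 - 2*e123


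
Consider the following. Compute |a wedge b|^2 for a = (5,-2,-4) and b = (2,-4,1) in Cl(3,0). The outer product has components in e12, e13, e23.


a wedge b = (a1*b2 - a2*b1)*e12 + (a1*b3 - a3*b1)*e13 + (a2*b3 - a3*b2)*e23
e12 coeff: 5*(-4) - (-2)*2 = -20 - (-4) = -16
e13 coeff: 5*1 - (-4)*2 = 5 - (-8) = 13
e23 coeff: (-2)*1 - (-4)*(-4) = -2 - 16 = -18
|a wedge b|^2 = (-16)^2 + 13^2 + (-18)^2
= 256 + 169 + 324
= 749


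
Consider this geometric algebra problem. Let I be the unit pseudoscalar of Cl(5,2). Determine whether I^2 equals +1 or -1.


The pseudoscalar I = e1...e_n (product of all n generators) of Cl(p,q) satisfies I^2 = (-1)^(q + n(n-1)/2).
p = 5, q = 2, n = p + q = 7
n(n-1)/2 = 7 * 6 / 2 = 21
Exponent = q + n(n-1)/2 = 2 + 21 = 23
I^2 = (-1)^23 = -1


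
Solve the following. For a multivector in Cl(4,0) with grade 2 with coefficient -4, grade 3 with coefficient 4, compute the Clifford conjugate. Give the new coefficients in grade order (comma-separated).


Clifford conjugate sign for grade k: (-1)^(k(k+1)/2)
Grade 2: (-1)^(2*3/2) = (-1)^3 = -1, coeff -4 -> 4
Grade 3: (-1)^(3*4/2) = (-1)^6 = 1, coeff 4 -> 4
Conjugated coefficients: 4, 4


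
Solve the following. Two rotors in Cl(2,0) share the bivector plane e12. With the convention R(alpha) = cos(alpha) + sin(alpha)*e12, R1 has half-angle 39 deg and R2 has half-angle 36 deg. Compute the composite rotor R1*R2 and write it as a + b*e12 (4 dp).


Same-plane rotors commute and their half-angles add:
R1*R2 = cos(a1 + a2) + sin(a1 + a2)*e12.
a1 + a2 = 39 + 36 = 75 deg
cos(75 deg) = 0.2588
sin(75 deg) = 0.9659
R1*R2 = 0.2588 + 0.9659*e12


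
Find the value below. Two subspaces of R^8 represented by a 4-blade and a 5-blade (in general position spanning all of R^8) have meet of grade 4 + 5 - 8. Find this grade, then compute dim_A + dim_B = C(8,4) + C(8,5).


Meet grade = grade(A) + grade(B) - n
= 4 + 5 - 8 = 1
C(8,4) = 70
C(8,5) = 56
dim_A + dim_B = 70 + 56 = 126


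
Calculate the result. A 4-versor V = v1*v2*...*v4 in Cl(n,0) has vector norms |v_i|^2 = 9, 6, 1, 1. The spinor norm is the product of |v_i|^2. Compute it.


Spinor norm N(V) = |v1|^2 * |v2|^2 * ... * |v4|^2
= 9 * 6 * 1 * 1
Running product: 9, 54, 54, 54
N(V) = 54


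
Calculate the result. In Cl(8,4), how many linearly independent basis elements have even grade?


Even subalgebra dimension = 2^(n-1)
n = 8 + 4 = 12
2^(12 - 1) = 2^11 = 2048
Verification: sum of C(12,k) for even k = 1 + 66 + 495 + 924 + 495 + 66 + 1 = 2048
Result = 2048


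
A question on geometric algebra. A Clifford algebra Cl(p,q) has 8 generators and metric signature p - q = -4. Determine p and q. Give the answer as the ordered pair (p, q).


We need p + q = 8 and p - q = -4.
Adding: 2p = 8 + (-4) = 4, so p = 2.
Then q = 8 - 2 = 6.
(p, q) = (2, 6)


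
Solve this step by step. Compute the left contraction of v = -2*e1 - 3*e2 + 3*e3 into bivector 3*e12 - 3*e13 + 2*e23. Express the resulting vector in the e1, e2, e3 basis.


Left contraction v _| B = <vB>_1 (grade-1 part of the geometric product vB).
Using e1_|e12 = e2, e2_|e12 = -e1, e1_|e13 = e3, e3_|e13 = -e1, e2_|e23 = e3, e3_|e23 = -e2:
e1 coeff: -v2*b12 - v3*b13 = -(-3)*(3) - (3)*(-3) = 18
e2 coeff: v1*b12 - v3*b23 = (-2)*(3) - (3)*(2) = -12
e3 coeff: v1*b13 + v2*b23 = (-2)*(-3) + (-3)*(2) = 0
v _| B = 18*e1 - 12*e2 + 0*e3


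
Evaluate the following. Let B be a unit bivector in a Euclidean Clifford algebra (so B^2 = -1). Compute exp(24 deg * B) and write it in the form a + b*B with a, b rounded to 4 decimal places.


For a unit bivector B with B^2 = -1, the exponential series gives
e^(theta*B) = cos(theta) + sin(theta)*B (the GA analogue of Euler's formula).
theta = 24 degrees = 0.418879 rad
cos(24 deg) = 0.9135
sin(24 deg) = 0.4067
exp(theta*B) = 0.9135 + 0.4067*B


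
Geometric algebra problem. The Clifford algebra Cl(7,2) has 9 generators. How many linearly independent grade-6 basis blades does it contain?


Number of grade-k basis blades in Cl(p,q) with n = p + q is C(n, k).
n = 7 + 2 = 9
C(9, 6) = 9! / (6! * 3!)
= 362880 / (720 * 6)
= 84


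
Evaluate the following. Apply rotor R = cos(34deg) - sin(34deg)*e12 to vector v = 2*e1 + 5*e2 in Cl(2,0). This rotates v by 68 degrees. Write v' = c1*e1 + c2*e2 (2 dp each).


Rotor R = cos(34deg) - sin(34deg)*e12
Rotation angle theta = 2 * 34 = 68 degrees
v' = R*v*~R rotates v by theta.
cos(68deg) = 0.3746, sin(68deg) = 0.9272
v'_1 = 2*cos(68deg) - 5*sin(68deg)
= 2*0.3746 - 5*0.9272
= -3.89
v'_2 = 2*sin(68deg) + 5*cos(68deg)
= 2*0.9272 + 5*0.3746
= 3.73
v' = -3.89*e1 + 3.73*e2


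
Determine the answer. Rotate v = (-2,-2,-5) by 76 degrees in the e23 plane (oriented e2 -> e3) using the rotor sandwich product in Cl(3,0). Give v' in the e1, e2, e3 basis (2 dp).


Rotor R = cos(38deg) - sin(38deg)*e23
Rotation angle theta = 2 * 38 = 76 degrees in the e23 plane (e2 -> e3).
The component perpendicular to the plane (e1) is invariant: v'_1 = v1 = -2.00
cos(76deg) = 0.2419, sin(76deg) = 0.9703
v'_2 = v2*cos(theta) - v3*sin(theta) = -2*0.2419 - (-5)*0.9703 = 4.37
v'_3 = v2*sin(theta) + v3*cos(theta) = -2*0.9703 + (-5)*0.2419 = -3.15
v' = -2.00*e1 + 4.37*e2 - 3.15*e3


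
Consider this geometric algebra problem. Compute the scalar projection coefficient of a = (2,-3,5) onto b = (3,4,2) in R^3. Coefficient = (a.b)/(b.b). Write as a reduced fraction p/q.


Projection coefficient = (a . b) / (b . b)
a . b = 2*3 + (-3)*4 + 5*2
= 6 + (-12) + 10 = 4
b . b = 3^2 + 4^2 + 2^2
= 9 + 16 + 4 = 29
Coefficient = 4/29
In lowest terms: 4/29


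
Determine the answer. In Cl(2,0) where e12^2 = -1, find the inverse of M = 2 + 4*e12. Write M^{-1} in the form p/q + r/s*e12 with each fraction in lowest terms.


M = 2 + 4*e12, where e12^2 = -1.
Since M commutes with its reverse ~M = a - b*e12, M * ~M = a^2 - b^2*e12^2 = a^2 + b^2.
So M^{-1} = ~M / (a^2 + b^2) = (a - b*e12)/(a^2 + b^2).
a^2 + b^2 = 4 + 16 = 20
Scalar part = 2/20 = 1/10
Bivector coeff = -4/20 = -1/5
M^{-1} = 1/10 - 1/5*e12


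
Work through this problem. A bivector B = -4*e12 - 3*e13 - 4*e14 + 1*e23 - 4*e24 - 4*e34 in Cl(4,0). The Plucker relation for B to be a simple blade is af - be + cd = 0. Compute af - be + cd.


Plucker relation: af - be + cd
a*f = (-4)*(-4) = 16
b*e = (-3)*(-4) = 12
c*d = (-4)*1 = -4
af - be + cd = 16 - 12 + (-4)
= 0


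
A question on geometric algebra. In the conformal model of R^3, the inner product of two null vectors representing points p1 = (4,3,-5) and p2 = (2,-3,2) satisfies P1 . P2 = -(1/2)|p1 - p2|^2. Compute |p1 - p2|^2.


p1 - p2 = (2, 6, -7)
|p1 - p2|^2 = 2^2 + 6^2 + (-7)^2
= 4 + 36 + 49
= 89


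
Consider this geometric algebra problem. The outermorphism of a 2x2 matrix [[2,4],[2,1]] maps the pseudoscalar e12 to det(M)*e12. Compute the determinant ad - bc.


The outermorphism of a linear map f sends e1^e2 to f(e1)^f(e2).
f(e1) = 2*e1 + 2*e2
f(e2) = 4*e1 + 1*e2
f(e1) ^ f(e2) = (2*e1 + 2*e2) ^ (4*e1 + 1*e2)
= 2*1*e12 + 2*4*e21
= (2 - 8)*e12
= -6*e12
Coefficient = -6


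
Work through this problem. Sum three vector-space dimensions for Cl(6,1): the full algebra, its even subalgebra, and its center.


n = 6 + 1 = 7
Total dim = 2^7 = 128
Even subalgebra dim = 2^6 = 64
n is odd, so center dim = 2
Sum = 128 + 64 + 2 = 194


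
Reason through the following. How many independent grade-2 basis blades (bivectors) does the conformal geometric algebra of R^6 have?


The conformal model of R^6 uses Cl(7,1) with m = 6 + 2 = 8 generators.
Number of grade-2 blades = C(m, 2) = C(8, 2)
= 8*7/2 = 28


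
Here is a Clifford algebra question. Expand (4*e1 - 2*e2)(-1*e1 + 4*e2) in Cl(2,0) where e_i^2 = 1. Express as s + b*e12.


Expand: (4*e1 - 2*e2)(-1*e1 + 4*e2)
= 4*(-1)*e1e1 + 4*4*e1e2 + (-2)*(-1)*e2e1 + (-2)*4*e2e2
Using e1^2 = e2^2 = 1, e2e1 = -e1e2:
Scalar part s = 4*(-1) + (-2)*4 = -4 + (-8) = -12
Bivector part b = 4*4 - (-2)*(-1) = 16 - 2 = 14
uv = -12 + 14*e12


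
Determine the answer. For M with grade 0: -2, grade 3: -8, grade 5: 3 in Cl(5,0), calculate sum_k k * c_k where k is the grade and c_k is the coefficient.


Grade-weighted sum = sum of grade_k * coefficient_k
0*(-2) = 0
3*(-8) = -24
5*3 = 15
Total = 0 + (-24) + 15 = -9


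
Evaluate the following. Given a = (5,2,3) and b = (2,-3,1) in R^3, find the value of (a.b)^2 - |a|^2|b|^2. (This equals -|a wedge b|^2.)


a . b = 5*2 + 2*(-3) + 3*1
= 10 + (-6) + 3 = 7
|a|^2 = 5^2 + 2^2 + 3^2 = 38
|b|^2 = 2^2 + (-3)^2 + 1^2 = 14
(a.b)^2 = 7^2 = 49
|a|^2 * |b|^2 = 38 * 14 = 532
Result = 49 - 532 = -483


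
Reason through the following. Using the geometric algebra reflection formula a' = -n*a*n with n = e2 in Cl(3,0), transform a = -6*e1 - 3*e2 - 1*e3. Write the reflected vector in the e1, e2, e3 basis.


Reflection formula: a' = -n*a*n, with n = e2 (unit vector, n^2 = 1).
For reflection through hyperplane perp to e2:
The component along e2 flips sign, others stay.
a = (-6, -3, -1)
a' = (-6, 3, -1)
a' = -6*e1 + 3*e2 - 1*e3


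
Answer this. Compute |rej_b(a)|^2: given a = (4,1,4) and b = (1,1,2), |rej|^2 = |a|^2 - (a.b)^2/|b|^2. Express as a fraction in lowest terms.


|a|^2 = 4^2 + 1^2 + 4^2 = 33
|b|^2 = 1^2 + 1^2 + 2^2 = 6
a . b = 4*1 + 1*1 + 4*2 = 13
(a.b)^2 = 13^2 = 169
|rej|^2 = 33 - 169/6
= (198 - 169)/6
= 29/6
In lowest terms: 29/6


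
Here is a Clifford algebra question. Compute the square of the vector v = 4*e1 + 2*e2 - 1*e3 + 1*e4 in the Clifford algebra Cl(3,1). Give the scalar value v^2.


v^2 = sum of c_i^2 * e_i^2
Positive signature terms (e_i^2 = +1): 4^2 + 2^2 + (-1)^2 = 21
Negative signature terms (e_j^2 = -1): 1^2 = 1
v^2 = 21 - 1 = 20


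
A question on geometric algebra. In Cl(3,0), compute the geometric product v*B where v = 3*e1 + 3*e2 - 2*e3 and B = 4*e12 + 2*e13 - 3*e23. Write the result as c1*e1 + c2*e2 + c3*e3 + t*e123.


vB has grade-1 (vector) and grade-3 (trivector) parts: vB = (v _| B) + (v ^ B).
Vector part <vB>_1:
  e1: -v2*b12 - v3*b13 = -(3)*(4) - (-2)*(2) = -8
  e2: v1*b12 - v3*b23 = (3)*(4) - (-2)*(-3) = 6
  e3: v1*b13 + v2*b23 = (3)*(2) + (3)*(-3) = -3
Trivector part <vB>_3:
  e123: v1*b23 - v2*b13 + v3*b12 = (3)*(-3) - (3)*(2) + (-2)*(4) = -23
vB = -8*e1 + 6*e2 - 3*e3 - 23*e123


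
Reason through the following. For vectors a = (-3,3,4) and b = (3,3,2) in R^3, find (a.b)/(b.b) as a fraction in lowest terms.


Projection coefficient = (a . b) / (b . b)
a . b = (-3)*3 + 3*3 + 4*2
= -9 + 9 + 8 = 8
b . b = 3^2 + 3^2 + 2^2
= 9 + 9 + 4 = 22
Coefficient = 8/22
In lowest terms: 4/11


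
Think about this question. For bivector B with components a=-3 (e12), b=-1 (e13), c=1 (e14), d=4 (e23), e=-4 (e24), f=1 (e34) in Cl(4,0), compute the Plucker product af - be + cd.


Plucker relation: af - be + cd
a*f = (-3)*1 = -3
b*e = (-1)*(-4) = 4
c*d = 1*4 = 4
af - be + cd = -3 - 4 + 4
= -3


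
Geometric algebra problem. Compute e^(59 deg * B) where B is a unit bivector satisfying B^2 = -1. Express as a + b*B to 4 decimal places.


For a unit bivector B with B^2 = -1, the exponential series gives
e^(theta*B) = cos(theta) + sin(theta)*B (the GA analogue of Euler's formula).
theta = 59 degrees = 1.029744 rad
cos(59 deg) = 0.5150
sin(59 deg) = 0.8572
exp(theta*B) = 0.5150 + 0.8572*B


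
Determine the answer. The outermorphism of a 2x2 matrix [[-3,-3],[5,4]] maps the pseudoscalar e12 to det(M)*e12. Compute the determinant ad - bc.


The outermorphism of a linear map f sends e1^e2 to f(e1)^f(e2).
f(e1) = -3*e1 + 5*e2
f(e2) = -3*e1 + 4*e2
f(e1) ^ f(e2) = (-3*e1 + 5*e2) ^ (-3*e1 + 4*e2)
= (-3)*4*e12 + 5*(-3)*e21
= (-12 - (-15))*e12
= 3*e12
Coefficient = 3


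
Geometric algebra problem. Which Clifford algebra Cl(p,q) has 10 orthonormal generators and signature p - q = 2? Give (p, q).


We need p + q = 10 and p - q = 2.
Adding: 2p = 10 + 2 = 12, so p = 6.
Then q = 10 - 6 = 4.
(p, q) = (6, 4)


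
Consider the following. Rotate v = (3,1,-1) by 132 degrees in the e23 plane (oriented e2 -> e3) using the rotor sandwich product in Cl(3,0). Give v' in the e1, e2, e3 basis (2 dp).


Rotor R = cos(66deg) - sin(66deg)*e23
Rotation angle theta = 2 * 66 = 132 degrees in the e23 plane (e2 -> e3).
The component perpendicular to the plane (e1) is invariant: v'_1 = v1 = 3.00
cos(132deg) = -0.6691, sin(132deg) = 0.7431
v'_2 = v2*cos(theta) - v3*sin(theta) = 1*(-0.6691) - (-1)*0.7431 = 0.07
v'_3 = v2*sin(theta) + v3*cos(theta) = 1*0.7431 + (-1)*(-0.6691) = 1.41
v' = 3.00*e1 + 0.07*e2 + 1.41*e3


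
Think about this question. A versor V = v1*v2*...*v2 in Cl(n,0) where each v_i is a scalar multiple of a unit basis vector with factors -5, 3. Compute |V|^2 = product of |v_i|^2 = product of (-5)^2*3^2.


Each vector v_i has |v_i|^2 = s_i^2
Squared scales: (-5)^2 = 25, 3^2 = 9
|V|^2 = 25 * 9
= 225


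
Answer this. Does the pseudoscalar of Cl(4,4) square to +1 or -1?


The pseudoscalar I = e1...e_n (product of all n generators) of Cl(p,q) satisfies I^2 = (-1)^(q + n(n-1)/2).
p = 4, q = 4, n = p + q = 8
n(n-1)/2 = 8 * 7 / 2 = 28
Exponent = q + n(n-1)/2 = 4 + 28 = 32
I^2 = (-1)^32 = +1


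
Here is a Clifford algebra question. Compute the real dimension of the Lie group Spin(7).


Spin(n) double-covers SO(n); both have Lie algebra so(n) of dimension n(n-1)/2.
n = 7
n(n-1) = 7 * 6 = 42
dim Spin(7) = 42/2 = 21


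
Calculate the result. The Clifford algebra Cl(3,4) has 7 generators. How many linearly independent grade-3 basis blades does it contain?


Number of grade-k basis blades in Cl(p,q) with n = p + q is C(n, k).
n = 3 + 4 = 7
C(7, 3) = 7! / (3! * 4!)
= 5040 / (6 * 24)
= 35


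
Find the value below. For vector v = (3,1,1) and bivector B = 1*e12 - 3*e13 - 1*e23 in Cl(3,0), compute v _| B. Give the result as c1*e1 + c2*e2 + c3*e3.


Left contraction v _| B = <vB>_1 (grade-1 part of the geometric product vB).
Using e1_|e12 = e2, e2_|e12 = -e1, e1_|e13 = e3, e3_|e13 = -e1, e2_|e23 = e3, e3_|e23 = -e2:
e1 coeff: -v2*b12 - v3*b13 = -(1)*(1) - (1)*(-3) = 2
e2 coeff: v1*b12 - v3*b23 = (3)*(1) - (1)*(-1) = 4
e3 coeff: v1*b13 + v2*b23 = (3)*(-3) + (1)*(-1) = -10
v _| B = 2*e1 + 4*e2 - 10*e3


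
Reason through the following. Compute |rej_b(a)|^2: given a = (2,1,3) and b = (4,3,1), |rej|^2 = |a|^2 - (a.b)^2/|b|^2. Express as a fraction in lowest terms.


|a|^2 = 2^2 + 1^2 + 3^2 = 14
|b|^2 = 4^2 + 3^2 + 1^2 = 26
a . b = 2*4 + 1*3 + 3*1 = 14
(a.b)^2 = 14^2 = 196
|rej|^2 = 14 - 196/26
= (364 - 196)/26
= 168/26
In lowest terms: 84/13


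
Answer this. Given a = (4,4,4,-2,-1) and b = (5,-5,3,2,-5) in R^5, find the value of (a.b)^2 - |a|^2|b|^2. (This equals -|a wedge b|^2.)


a . b = 4*5 + 4*(-5) + 4*3 + (-2)*2 + (-1)*(-5)
= 20 + (-20) + 12 + (-4) + 5 = 13
|a|^2 = 4^2 + 4^2 + 4^2 + (-2)^2 + (-1)^2 = 53
|b|^2 = 5^2 + (-5)^2 + 3^2 + 2^2 + (-5)^2 = 88
(a.b)^2 = 13^2 = 169
|a|^2 * |b|^2 = 53 * 88 = 4664
Result = 169 - 4664 = -4495


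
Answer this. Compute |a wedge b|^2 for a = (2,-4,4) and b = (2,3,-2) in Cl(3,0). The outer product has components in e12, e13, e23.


a wedge b = (a1*b2 - a2*b1)*e12 + (a1*b3 - a3*b1)*e13 + (a2*b3 - a3*b2)*e23
e12 coeff: 2*3 - (-4)*2 = 6 - (-8) = 14
e13 coeff: 2*(-2) - 4*2 = -4 - 8 = -12
e23 coeff: (-4)*(-2) - 4*3 = 8 - 12 = -4
|a wedge b|^2 = 14^2 + (-12)^2 + (-4)^2
= 196 + 144 + 16
= 356


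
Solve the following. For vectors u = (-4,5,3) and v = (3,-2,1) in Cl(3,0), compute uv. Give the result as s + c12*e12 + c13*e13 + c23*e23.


In Cl(3,0): e_i^2 = 1, e_ie_j = -e_je_i for i != j.
Scalar part = u . v = (-4)*3 + 5*(-2) + 3*1
= -12 + (-10) + 3 = -19
e12 coeff = (-4)*(-2) - 5*3 = 8 - 15 = -7
e13 coeff = (-4)*1 - 3*3 = -4 - 9 = -13
e23 coeff = 5*1 - 3*(-2) = 5 - (-6) = 11
uv = -19 - 7*e12 - 13*e13 + 11*e23


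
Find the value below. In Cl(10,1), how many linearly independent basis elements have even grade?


Even subalgebra dimension = 2^(n-1)
n = 10 + 1 = 11
2^(11 - 1) = 2^10 = 1024
Verification: sum of C(11,k) for even k = 1 + 55 + 330 + 462 + 165 + 11 = 1024
Result = 1024


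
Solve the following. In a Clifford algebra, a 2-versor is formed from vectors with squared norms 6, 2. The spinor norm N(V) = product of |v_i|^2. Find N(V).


Spinor norm N(V) = |v1|^2 * |v2|^2 * ... * |v2|^2
= 6 * 2
Running product: 6, 12
N(V) = 12


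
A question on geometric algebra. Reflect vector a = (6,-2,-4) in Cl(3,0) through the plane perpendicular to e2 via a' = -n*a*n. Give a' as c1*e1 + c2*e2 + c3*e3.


Reflection formula: a' = -n*a*n, with n = e2 (unit vector, n^2 = 1).
For reflection through hyperplane perp to e2:
The component along e2 flips sign, others stay.
a = (6, -2, -4)
a' = (6, 2, -4)
a' = 6*e1 + 2*e2 - 4*e3


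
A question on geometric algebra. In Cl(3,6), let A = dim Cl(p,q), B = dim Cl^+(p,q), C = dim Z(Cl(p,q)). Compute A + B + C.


n = 3 + 6 = 9
Total dim = 2^9 = 512
Even subalgebra dim = 2^8 = 256
n is odd, so center dim = 2
Sum = 512 + 256 + 2 = 770


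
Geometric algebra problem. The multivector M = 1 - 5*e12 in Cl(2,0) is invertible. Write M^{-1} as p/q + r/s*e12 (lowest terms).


M = 1 - 5*e12, where e12^2 = -1.
Since M commutes with its reverse ~M = a - b*e12, M * ~M = a^2 - b^2*e12^2 = a^2 + b^2.
So M^{-1} = ~M / (a^2 + b^2) = (a - b*e12)/(a^2 + b^2).
a^2 + b^2 = 1 + 25 = 26
Scalar part = 1/26 = 1/26
Bivector coeff = 5/26 = 5/26
M^{-1} = 1/26 + 5/26*e12


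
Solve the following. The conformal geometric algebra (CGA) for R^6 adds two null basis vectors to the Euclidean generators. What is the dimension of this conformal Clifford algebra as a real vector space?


The conformal model of R^6 uses Cl(7,1): the 6 Euclidean generators plus two extra orthogonal generators e+ (e+^2 = +1) and e- (e-^2 = -1), from which the null vectors e0, einf are built.
Number of generators m = 6 + 2 = 8.
dim Cl(p,q) = 2^m = 2^8 = 256


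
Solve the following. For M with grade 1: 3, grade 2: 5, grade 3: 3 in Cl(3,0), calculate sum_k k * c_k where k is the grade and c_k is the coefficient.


Grade-weighted sum = sum of grade_k * coefficient_k
1*3 = 3
2*5 = 10
3*3 = 9
Total = 3 + 10 + 9 = 22


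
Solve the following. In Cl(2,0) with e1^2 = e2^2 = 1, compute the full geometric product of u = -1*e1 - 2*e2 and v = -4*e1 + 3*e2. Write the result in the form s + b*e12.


Expand: (-1*e1 - 2*e2)(-4*e1 + 3*e2)
= (-1)*(-4)*e1e1 + (-1)*3*e1e2 + (-2)*(-4)*e2e1 + (-2)*3*e2e2
Using e1^2 = e2^2 = 1, e2e1 = -e1e2:
Scalar part s = (-1)*(-4) + (-2)*3 = 4 + (-6) = -2
Bivector part b = (-1)*3 - (-2)*(-4) = -3 - 8 = -11
uv = -2 - 11*e12


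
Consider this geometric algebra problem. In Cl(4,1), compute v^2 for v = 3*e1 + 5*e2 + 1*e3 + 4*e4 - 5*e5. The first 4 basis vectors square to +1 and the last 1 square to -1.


v^2 = sum of c_i^2 * e_i^2
Positive signature terms (e_i^2 = +1): 3^2 + 5^2 + 1^2 + 4^2 = 51
Negative signature terms (e_j^2 = -1): (-5)^2 = 25
v^2 = 51 - 25 = 26


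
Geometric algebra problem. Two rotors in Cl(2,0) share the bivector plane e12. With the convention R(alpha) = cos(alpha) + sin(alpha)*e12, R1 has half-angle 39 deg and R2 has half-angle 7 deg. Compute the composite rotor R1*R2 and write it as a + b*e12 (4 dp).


Same-plane rotors commute and their half-angles add:
R1*R2 = cos(a1 + a2) + sin(a1 + a2)*e12.
a1 + a2 = 39 + 7 = 46 deg
cos(46 deg) = 0.6947
sin(46 deg) = 0.7193
R1*R2 = 0.6947 + 0.7193*e12


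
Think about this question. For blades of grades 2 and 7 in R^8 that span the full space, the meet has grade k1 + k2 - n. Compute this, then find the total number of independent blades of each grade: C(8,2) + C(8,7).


Meet grade = grade(A) + grade(B) - n
= 2 + 7 - 8 = 1
C(8,2) = 28
C(8,7) = 8
dim_A + dim_B = 28 + 8 = 36


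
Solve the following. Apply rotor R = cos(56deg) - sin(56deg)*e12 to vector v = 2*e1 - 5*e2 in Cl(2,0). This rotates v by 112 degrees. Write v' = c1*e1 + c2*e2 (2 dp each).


Rotor R = cos(56deg) - sin(56deg)*e12
Rotation angle theta = 2 * 56 = 112 degrees
v' = R*v*~R rotates v by theta.
cos(112deg) = -0.3746, sin(112deg) = 0.9272
v'_1 = 2*cos(112deg) - (-5)*sin(112deg)
= 2*(-0.3746) - (-5)*0.9272
= 3.89
v'_2 = 2*sin(112deg) + (-5)*cos(112deg)
= 2*0.9272 + (-5)*(-0.3746)
= 3.73
v' = 3.89*e1 + 3.73*e2


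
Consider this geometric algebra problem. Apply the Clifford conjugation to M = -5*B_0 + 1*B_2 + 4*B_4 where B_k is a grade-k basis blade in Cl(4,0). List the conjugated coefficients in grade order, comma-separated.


Clifford conjugate sign for grade k: (-1)^(k(k+1)/2)
Grade 0: (-1)^(0*1/2) = (-1)^0 = 1, coeff -5 -> -5
Grade 2: (-1)^(2*3/2) = (-1)^3 = -1, coeff 1 -> -1
Grade 4: (-1)^(4*5/2) = (-1)^10 = 1, coeff 4 -> 4
Conjugated coefficients: -5, -1, 4


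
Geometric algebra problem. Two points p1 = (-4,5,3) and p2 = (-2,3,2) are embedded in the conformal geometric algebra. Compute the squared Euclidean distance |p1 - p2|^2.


p1 - p2 = (-2, 2, 1)
|p1 - p2|^2 = (-2)^2 + 2^2 + 1^2
= 4 + 4 + 1
= 9


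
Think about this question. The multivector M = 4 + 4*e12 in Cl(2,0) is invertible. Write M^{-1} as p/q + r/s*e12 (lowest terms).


M = 4 + 4*e12, where e12^2 = -1.
Since M commutes with its reverse ~M = a - b*e12, M * ~M = a^2 - b^2*e12^2 = a^2 + b^2.
So M^{-1} = ~M / (a^2 + b^2) = (a - b*e12)/(a^2 + b^2).
a^2 + b^2 = 16 + 16 = 32
Scalar part = 4/32 = 1/8
Bivector coeff = -4/32 = -1/8
M^{-1} = 1/8 - 1/8*e12


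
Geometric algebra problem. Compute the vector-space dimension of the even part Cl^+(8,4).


Even subalgebra dimension = 2^(n-1)
n = 8 + 4 = 12
2^(12 - 1) = 2^11 = 2048
Verification: sum of C(12,k) for even k = 1 + 66 + 495 + 924 + 495 + 66 + 1 = 2048
Result = 2048


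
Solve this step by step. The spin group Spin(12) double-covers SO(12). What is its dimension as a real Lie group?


Spin(n) double-covers SO(n); both have Lie algebra so(n) of dimension n(n-1)/2.
n = 12
n(n-1) = 12 * 11 = 132
dim Spin(12) = 132/2 = 66


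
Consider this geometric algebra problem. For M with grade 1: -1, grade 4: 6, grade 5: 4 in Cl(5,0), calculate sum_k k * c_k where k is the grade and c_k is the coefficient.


Grade-weighted sum = sum of grade_k * coefficient_k
1*(-1) = -1
4*6 = 24
5*4 = 20
Total = -1 + 24 + 20 = 43


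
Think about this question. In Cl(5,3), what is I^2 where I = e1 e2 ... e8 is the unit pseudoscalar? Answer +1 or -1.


The pseudoscalar I = e1...e_n (product of all n generators) of Cl(p,q) satisfies I^2 = (-1)^(q + n(n-1)/2).
p = 5, q = 3, n = p + q = 8
n(n-1)/2 = 8 * 7 / 2 = 28
Exponent = q + n(n-1)/2 = 3 + 28 = 31
I^2 = (-1)^31 = -1


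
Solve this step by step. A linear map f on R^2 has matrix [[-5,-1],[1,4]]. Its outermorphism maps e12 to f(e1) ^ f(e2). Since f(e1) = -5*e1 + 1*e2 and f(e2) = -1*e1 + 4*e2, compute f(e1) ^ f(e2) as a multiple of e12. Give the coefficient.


The outermorphism of a linear map f sends e1^e2 to f(e1)^f(e2).
f(e1) = -5*e1 + 1*e2
f(e2) = -1*e1 + 4*e2
f(e1) ^ f(e2) = (-5*e1 + 1*e2) ^ (-1*e1 + 4*e2)
= (-5)*4*e12 + 1*(-1)*e21
= (-20 - (-1))*e12
= -19*e12
Coefficient = -19


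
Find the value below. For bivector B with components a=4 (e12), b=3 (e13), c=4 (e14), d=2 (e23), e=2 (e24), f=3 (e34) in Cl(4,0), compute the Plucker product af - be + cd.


Plucker relation: af - be + cd
a*f = 4*3 = 12
b*e = 3*2 = 6
c*d = 4*2 = 8
af - be + cd = 12 - 6 + 8
= 14


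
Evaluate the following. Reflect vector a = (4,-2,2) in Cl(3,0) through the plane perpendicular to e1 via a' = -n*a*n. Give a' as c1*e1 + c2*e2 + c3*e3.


Reflection formula: a' = -n*a*n, with n = e1 (unit vector, n^2 = 1).
For reflection through hyperplane perp to e1:
The component along e1 flips sign, others stay.
a = (4, -2, 2)
a' = (-4, -2, 2)
a' = -4*e1 - 2*e2 + 2*e3


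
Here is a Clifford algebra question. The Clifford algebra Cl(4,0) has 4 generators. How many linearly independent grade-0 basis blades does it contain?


Number of grade-k basis blades in Cl(p,q) with n = p + q is C(n, k).
n = 4 + 0 = 4
C(4, 0) = 4! / (0! * 4!)
= 24 / (1 * 24)
= 1


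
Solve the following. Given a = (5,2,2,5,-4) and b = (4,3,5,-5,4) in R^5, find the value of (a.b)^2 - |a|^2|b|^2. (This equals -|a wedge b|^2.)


a . b = 5*4 + 2*3 + 2*5 + 5*(-5) + (-4)*4
= 20 + 6 + 10 + (-25) + (-16) = -5
|a|^2 = 5^2 + 2^2 + 2^2 + 5^2 + (-4)^2 = 74
|b|^2 = 4^2 + 3^2 + 5^2 + (-5)^2 + 4^2 = 91
(a.b)^2 = (-5)^2 = 25
|a|^2 * |b|^2 = 74 * 91 = 6734
Result = 25 - 6734 = -6709
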